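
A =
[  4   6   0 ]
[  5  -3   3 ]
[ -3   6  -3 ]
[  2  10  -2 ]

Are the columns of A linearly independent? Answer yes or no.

Row reduce A to echelon form.
R2 ← R2 − (5/4)·R1: [0, -21/2, 3]
R3 ← R3 + (3/4)·R1: [0, 21/2, -3]
R4 ← R4 − (1/2)·R1: [0, 7, -2]
R3 ← R3 + R2: [0, 0, 0]
R4 ← R4 + (2/3)·R2: [0, 0, 0]
2 pivots among 3 columns.
Only 2 < 3 pivot columns, so the columns are linearly dependent.

no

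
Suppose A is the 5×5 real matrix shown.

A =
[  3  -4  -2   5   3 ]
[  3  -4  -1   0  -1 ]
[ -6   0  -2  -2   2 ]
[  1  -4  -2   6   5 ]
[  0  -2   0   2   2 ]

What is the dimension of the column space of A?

4

Row reduce to echelon form.
R2 ← R2 − R1: [0, 0, 1, -5, -4]
R3 ← R3 + (2)·R1: [0, -8, -6, 8, 8]
R4 ← R4 − (1/3)·R1: [0, -8/3, -4/3, 13/3, 4]
Swap R2 ↔ R3
R4 ← R4 − (1/3)·R2: [0, 0, 2/3, 5/3, 4/3]
R5 ← R5 − (1/4)·R2: [0, 0, 3/2, 0, 0]
R4 ← R4 − (2/3)·R3: [0, 0, 0, 5, 4]
R5 ← R5 − (3/2)·R3: [0, 0, 0, 15/2, 6]
R5 ← R5 − (3/2)·R4: [0, 0, 0, 0, 0]
Echelon form has 4 nonzero rows, so rank(A) = 4.
The column space has dimension equal to the rank: 4.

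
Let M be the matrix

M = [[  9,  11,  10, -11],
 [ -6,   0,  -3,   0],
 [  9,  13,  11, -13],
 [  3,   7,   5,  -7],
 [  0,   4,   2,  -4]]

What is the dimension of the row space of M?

Row reduce to echelon form.
R2 ← R2 + (2/3)·R1: [0, 22/3, 11/3, -22/3]
R3 ← R3 − R1: [0, 2, 1, -2]
R4 ← R4 − (1/3)·R1: [0, 10/3, 5/3, -10/3]
R3 ← R3 − (3/11)·R2: [0, 0, 0, 0]
R4 ← R4 − (5/11)·R2: [0, 0, 0, 0]
R5 ← R5 − (6/11)·R2: [0, 0, 0, 0]
Echelon form has 2 nonzero rows, so rank(M) = 2.
The row space has dimension equal to the rank: 2.

2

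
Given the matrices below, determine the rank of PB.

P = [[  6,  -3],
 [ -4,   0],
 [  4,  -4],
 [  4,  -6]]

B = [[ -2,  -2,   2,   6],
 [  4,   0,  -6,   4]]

First compute PB:
[[-24, -12,  30,  24],
 [  8,   8,  -8, -24],
 [-24,  -8,  32,   8],
 [-32,  -8,  44,   0]]
Now row reduce the product.
R2 ← R2 + (1/3)·R1: [0, 4, 2, -16]
R3 ← R3 − R1: [0, 4, 2, -16]
R4 ← R4 − (4/3)·R1: [0, 8, 4, -32]
R3 ← R3 − R2: [0, 0, 0, 0]
R4 ← R4 − (2)·R2: [0, 0, 0, 0]
2 nonzero rows, so rank(PB) = 2.

2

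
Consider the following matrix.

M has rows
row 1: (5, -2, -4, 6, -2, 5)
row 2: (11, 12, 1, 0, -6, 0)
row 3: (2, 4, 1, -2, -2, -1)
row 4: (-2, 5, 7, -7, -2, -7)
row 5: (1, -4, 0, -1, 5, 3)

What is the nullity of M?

1

Row reduce to echelon form.
R2 ← R2 − (11/5)·R1: [0, 82/5, 49/5, -66/5, -8/5, -11]
R3 ← R3 − (2/5)·R1: [0, 24/5, 13/5, -22/5, -6/5, -3]
R4 ← R4 + (2/5)·R1: [0, 21/5, 27/5, -23/5, -14/5, -5]
R5 ← R5 − (1/5)·R1: [0, -18/5, 4/5, -11/5, 27/5, 2]
R3 ← R3 − (12/41)·R2: [0, 0, -11/41, -22/41, -30/41, 9/41]
R4 ← R4 − (21/82)·R2: [0, 0, 237/82, -50/41, -98/41, -179/82]
R5 ← R5 + (9/41)·R2: [0, 0, 121/41, -209/41, 207/41, -17/41]
R4 ← R4 + (237/22)·R3: [0, 0, 0, -7, -113/11, 2/11]
R5 ← R5 + (11)·R3: [0, 0, 0, -11, -3, 2]
R5 ← R5 − (11/7)·R4: [0, 0, 0, 0, 92/7, 12/7]
5 nonzero rows, so rank(M) = 5.
M has 6 columns; by rank–nullity, nullity = 6 − 5 = 1.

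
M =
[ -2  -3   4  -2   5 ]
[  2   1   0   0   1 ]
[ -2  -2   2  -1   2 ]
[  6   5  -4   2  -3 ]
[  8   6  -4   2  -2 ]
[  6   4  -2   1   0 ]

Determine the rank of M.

2

Row reduce to echelon form.
R2 ← R2 + R1: [0, -2, 4, -2, 6]
R3 ← R3 − R1: [0, 1, -2, 1, -3]
R4 ← R4 + (3)·R1: [0, -4, 8, -4, 12]
R5 ← R5 + (4)·R1: [0, -6, 12, -6, 18]
R6 ← R6 + (3)·R1: [0, -5, 10, -5, 15]
R3 ← R3 + (1/2)·R2: [0, 0, 0, 0, 0]
R4 ← R4 − (2)·R2: [0, 0, 0, 0, 0]
R5 ← R5 − (3)·R2: [0, 0, 0, 0, 0]
R6 ← R6 − (5/2)·R2: [0, 0, 0, 0, 0]
Echelon form has 2 nonzero rows, so rank(M) = 2.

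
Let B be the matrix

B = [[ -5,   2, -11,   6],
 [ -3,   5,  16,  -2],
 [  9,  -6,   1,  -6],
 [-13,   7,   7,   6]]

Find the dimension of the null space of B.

Row reduce to echelon form.
R2 ← R2 − (3/5)·R1: [0, 19/5, 113/5, -28/5]
R3 ← R3 + (9/5)·R1: [0, -12/5, -94/5, 24/5]
R4 ← R4 − (13/5)·R1: [0, 9/5, 178/5, -48/5]
R3 ← R3 + (12/19)·R2: [0, 0, -86/19, 24/19]
R4 ← R4 − (9/19)·R2: [0, 0, 473/19, -132/19]
R4 ← R4 + (11/2)·R3: [0, 0, 0, 0]
3 nonzero rows, so rank(B) = 3.
B has 4 columns; by rank–nullity, nullity = 4 − 3 = 1.

1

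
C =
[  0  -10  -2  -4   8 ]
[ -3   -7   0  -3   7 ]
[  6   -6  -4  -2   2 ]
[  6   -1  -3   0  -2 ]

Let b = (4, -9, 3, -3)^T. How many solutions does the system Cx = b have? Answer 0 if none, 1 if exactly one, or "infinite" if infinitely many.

0

Row reduce the augmented matrix [C | b].
Swap R1 ↔ R2
R3 ← R3 + (2)·R1: [0, -20, -4, -8, 16, -15]
R4 ← R4 + (2)·R1: [0, -15, -3, -6, 12, -21]
R3 ← R3 − (2)·R2: [0, 0, 0, 0, 0, -23]
R4 ← R4 − (3/2)·R2: [0, 0, 0, 0, 0, -27]
R4 ← R4 − (27/23)·R3: [0, 0, 0, 0, 0, 0]
The echelon form has 3 nonzero rows; the last pivot sits in the augmented column, so rank(C) = 2 but rank([C|b]) = 3.
Since the ranks differ, the system is inconsistent.
It has no solutions.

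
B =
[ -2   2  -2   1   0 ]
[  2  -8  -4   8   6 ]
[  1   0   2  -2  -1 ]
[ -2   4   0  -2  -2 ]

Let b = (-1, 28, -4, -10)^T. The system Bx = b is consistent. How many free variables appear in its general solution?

3

Row reduce the augmented matrix [B | b].
R2 ← R2 + R1: [0, -6, -6, 9, 6, 27]
R3 ← R3 + (1/2)·R1: [0, 1, 1, -3/2, -1, -9/2]
R4 ← R4 − R1: [0, 2, 2, -3, -2, -9]
R3 ← R3 + (1/6)·R2: [0, 0, 0, 0, 0, 0]
R4 ← R4 + (1/3)·R2: [0, 0, 0, 0, 0, 0]
The echelon form has 2 nonzero rows, and every pivot lies in the first 5 columns, so rank(B) = rank([B|b]) = 2.
The system is consistent.
Free variables = (unknowns) − (rank) = 5 − 2 = 3.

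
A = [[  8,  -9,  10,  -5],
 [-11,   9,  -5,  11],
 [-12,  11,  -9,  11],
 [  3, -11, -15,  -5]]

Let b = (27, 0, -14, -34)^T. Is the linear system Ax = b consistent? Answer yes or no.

yes

Row reduce the augmented matrix [A | b].
R2 ← R2 + (11/8)·R1: [0, -27/8, 35/4, 33/8, 297/8]
R3 ← R3 + (3/2)·R1: [0, -5/2, 6, 7/2, 53/2]
R4 ← R4 − (3/8)·R1: [0, -61/8, -75/4, -25/8, -353/8]
R3 ← R3 − (20/27)·R2: [0, 0, -13/27, 4/9, -1]
R4 ← R4 − (61/27)·R2: [0, 0, -1040/27, -112/9, -128]
R4 ← R4 − (80)·R3: [0, 0, 0, -48, -48]
The echelon form has 4 nonzero rows, and every pivot lies in the first 4 columns, so rank(A) = rank([A|b]) = 4.
The system is consistent.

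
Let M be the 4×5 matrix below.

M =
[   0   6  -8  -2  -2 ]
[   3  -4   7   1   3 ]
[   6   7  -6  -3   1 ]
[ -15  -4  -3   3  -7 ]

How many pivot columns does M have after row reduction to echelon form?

2

Row reduce to echelon form.
Swap R1 ↔ R2
R3 ← R3 − (2)·R1: [0, 15, -20, -5, -5]
R4 ← R4 + (5)·R1: [0, -24, 32, 8, 8]
R3 ← R3 − (5/2)·R2: [0, 0, 0, 0, 0]
R4 ← R4 + (4)·R2: [0, 0, 0, 0, 0]
Echelon form has 2 nonzero rows, so rank(M) = 2.
Each nonzero row contributes one pivot column: 2 pivot columns.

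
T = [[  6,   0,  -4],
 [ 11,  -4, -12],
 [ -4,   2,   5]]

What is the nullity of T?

Row reduce to echelon form.
R2 ← R2 − (11/6)·R1: [0, -4, -14/3]
R3 ← R3 + (2/3)·R1: [0, 2, 7/3]
R3 ← R3 + (1/2)·R2: [0, 0, 0]
2 nonzero rows, so rank(T) = 2.
T has 3 columns; by rank–nullity, nullity = 3 − 2 = 1.

1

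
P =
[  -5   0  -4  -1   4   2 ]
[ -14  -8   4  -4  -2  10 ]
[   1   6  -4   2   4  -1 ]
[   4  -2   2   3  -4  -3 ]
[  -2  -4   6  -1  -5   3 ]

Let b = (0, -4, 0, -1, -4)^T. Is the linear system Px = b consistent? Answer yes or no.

no

Row reduce the augmented matrix [P | b].
R2 ← R2 − (14/5)·R1: [0, -8, 76/5, -6/5, -66/5, 22/5, -4]
R3 ← R3 + (1/5)·R1: [0, 6, -24/5, 9/5, 24/5, -3/5, 0]
R4 ← R4 + (4/5)·R1: [0, -2, -6/5, 11/5, -4/5, -7/5, -1]
R5 ← R5 − (2/5)·R1: [0, -4, 38/5, -3/5, -33/5, 11/5, -4]
R3 ← R3 + (3/4)·R2: [0, 0, 33/5, 9/10, -51/10, 27/10, -3]
R4 ← R4 − (1/4)·R2: [0, 0, -5, 5/2, 5/2, -5/2, 0]
R5 ← R5 − (1/2)·R2: [0, 0, 0, 0, 0, 0, -2]
R4 ← R4 + (25/33)·R3: [0, 0, 0, 35/11, -15/11, -5/11, -25/11]
The echelon form has 5 nonzero rows; the last pivot sits in the augmented column, so rank(P) = 4 but rank([P|b]) = 5.
Since the ranks differ, the system is inconsistent.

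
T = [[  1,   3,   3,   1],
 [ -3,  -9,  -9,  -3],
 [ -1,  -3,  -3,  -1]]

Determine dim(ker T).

Row reduce to echelon form.
R2 ← R2 + (3)·R1: [0, 0, 0, 0]
R3 ← R3 + R1: [0, 0, 0, 0]
1 nonzero row, so rank(T) = 1.
T has 4 columns; by rank–nullity, nullity = 4 − 1 = 3.

3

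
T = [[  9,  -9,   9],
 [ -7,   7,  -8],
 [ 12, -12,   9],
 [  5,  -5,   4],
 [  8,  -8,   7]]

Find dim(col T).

2

Row reduce to echelon form.
R2 ← R2 + (7/9)·R1: [0, 0, -1]
R3 ← R3 − (4/3)·R1: [0, 0, -3]
R4 ← R4 − (5/9)·R1: [0, 0, -1]
R5 ← R5 − (8/9)·R1: [0, 0, -1]
R3 ← R3 − (3)·R2: [0, 0, 0]
R4 ← R4 − R2: [0, 0, 0]
R5 ← R5 − R2: [0, 0, 0]
Echelon form has 2 nonzero rows, so rank(T) = 2.
The column space has dimension equal to the rank: 2.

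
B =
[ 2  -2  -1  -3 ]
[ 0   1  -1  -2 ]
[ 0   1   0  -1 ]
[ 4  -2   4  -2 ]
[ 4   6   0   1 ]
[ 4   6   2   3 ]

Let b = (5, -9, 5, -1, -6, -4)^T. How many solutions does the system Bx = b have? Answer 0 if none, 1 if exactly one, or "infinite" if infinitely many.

Row reduce the augmented matrix [B | b].
R4 ← R4 − (2)·R1: [0, 2, 6, 4, -11]
R5 ← R5 − (2)·R1: [0, 10, 2, 7, -16]
R6 ← R6 − (2)·R1: [0, 10, 4, 9, -14]
R3 ← R3 − R2: [0, 0, 1, 1, 14]
R4 ← R4 − (2)·R2: [0, 0, 8, 8, 7]
R5 ← R5 − (10)·R2: [0, 0, 12, 27, 74]
R6 ← R6 − (10)·R2: [0, 0, 14, 29, 76]
R4 ← R4 − (8)·R3: [0, 0, 0, 0, -105]
R5 ← R5 − (12)·R3: [0, 0, 0, 15, -94]
R6 ← R6 − (14)·R3: [0, 0, 0, 15, -120]
Swap R4 ↔ R5
R6 ← R6 − R4: [0, 0, 0, 0, -26]
R6 ← R6 − (26/105)·R5: [0, 0, 0, 0, 0]
The echelon form has 5 nonzero rows; the last pivot sits in the augmented column, so rank(B) = 4 but rank([B|b]) = 5.
Since the ranks differ, the system is inconsistent.
It has no solutions.

0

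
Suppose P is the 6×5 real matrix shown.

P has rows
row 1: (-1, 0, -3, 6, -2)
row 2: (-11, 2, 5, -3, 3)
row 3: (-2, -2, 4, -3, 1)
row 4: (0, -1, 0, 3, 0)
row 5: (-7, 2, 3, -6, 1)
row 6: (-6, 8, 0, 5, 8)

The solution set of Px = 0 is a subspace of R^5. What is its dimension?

1

Row reduce to echelon form.
R2 ← R2 − (11)·R1: [0, 2, 38, -69, 25]
R3 ← R3 − (2)·R1: [0, -2, 10, -15, 5]
R5 ← R5 − (7)·R1: [0, 2, 24, -48, 15]
R6 ← R6 − (6)·R1: [0, 8, 18, -31, 20]
R3 ← R3 + R2: [0, 0, 48, -84, 30]
R4 ← R4 + (1/2)·R2: [0, 0, 19, -63/2, 25/2]
R5 ← R5 − R2: [0, 0, -14, 21, -10]
R6 ← R6 − (4)·R2: [0, 0, -134, 245, -80]
R4 ← R4 − (19/48)·R3: [0, 0, 0, 7/4, 5/8]
R5 ← R5 + (7/24)·R3: [0, 0, 0, -7/2, -5/4]
R6 ← R6 + (67/24)·R3: [0, 0, 0, 21/2, 15/4]
R5 ← R5 + (2)·R4: [0, 0, 0, 0, 0]
R6 ← R6 − (6)·R4: [0, 0, 0, 0, 0]
4 nonzero rows, so rank(P) = 4.
P has 5 columns; by rank–nullity, nullity = 5 − 4 = 1.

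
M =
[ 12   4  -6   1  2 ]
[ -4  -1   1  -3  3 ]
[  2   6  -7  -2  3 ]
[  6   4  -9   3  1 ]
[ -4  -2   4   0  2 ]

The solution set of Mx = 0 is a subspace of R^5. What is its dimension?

Row reduce to echelon form.
R2 ← R2 + (1/3)·R1: [0, 1/3, -1, -8/3, 11/3]
R3 ← R3 − (1/6)·R1: [0, 16/3, -6, -13/6, 8/3]
R4 ← R4 − (1/2)·R1: [0, 2, -6, 5/2, 0]
R5 ← R5 + (1/3)·R1: [0, -2/3, 2, 1/3, 8/3]
R3 ← R3 − (16)·R2: [0, 0, 10, 81/2, -56]
R4 ← R4 − (6)·R2: [0, 0, 0, 37/2, -22]
R5 ← R5 + (2)·R2: [0, 0, 0, -5, 10]
R5 ← R5 + (10/37)·R4: [0, 0, 0, 0, 150/37]
5 nonzero rows, so rank(M) = 5.
M has 5 columns; by rank–nullity, nullity = 5 − 5 = 0.

0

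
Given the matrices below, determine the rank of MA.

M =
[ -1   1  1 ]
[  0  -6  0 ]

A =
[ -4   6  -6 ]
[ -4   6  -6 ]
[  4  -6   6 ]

First compute MA:
[[  4,  -6,   6],
 [ 24, -36,  36]]
Now row reduce the product.
R2 ← R2 − (6)·R1: [0, 0, 0]
1 nonzero row, so rank(MA) = 1.

1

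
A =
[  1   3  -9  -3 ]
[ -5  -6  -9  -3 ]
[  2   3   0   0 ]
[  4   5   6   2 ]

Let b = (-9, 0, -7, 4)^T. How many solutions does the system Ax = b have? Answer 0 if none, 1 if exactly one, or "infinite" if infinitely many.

Row reduce the augmented matrix [A | b].
R2 ← R2 + (5)·R1: [0, 9, -54, -18, -45]
R3 ← R3 − (2)·R1: [0, -3, 18, 6, 11]
R4 ← R4 − (4)·R1: [0, -7, 42, 14, 40]
R3 ← R3 + (1/3)·R2: [0, 0, 0, 0, -4]
R4 ← R4 + (7/9)·R2: [0, 0, 0, 0, 5]
R4 ← R4 + (5/4)·R3: [0, 0, 0, 0, 0]
The echelon form has 3 nonzero rows; the last pivot sits in the augmented column, so rank(A) = 2 but rank([A|b]) = 3.
Since the ranks differ, the system is inconsistent.
It has no solutions.

0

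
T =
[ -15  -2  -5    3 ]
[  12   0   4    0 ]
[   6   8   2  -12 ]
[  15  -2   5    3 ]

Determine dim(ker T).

2

Row reduce to echelon form.
R2 ← R2 + (4/5)·R1: [0, -8/5, 0, 12/5]
R3 ← R3 + (2/5)·R1: [0, 36/5, 0, -54/5]
R4 ← R4 + R1: [0, -4, 0, 6]
R3 ← R3 + (9/2)·R2: [0, 0, 0, 0]
R4 ← R4 − (5/2)·R2: [0, 0, 0, 0]
2 nonzero rows, so rank(T) = 2.
T has 4 columns; by rank–nullity, nullity = 4 − 2 = 2.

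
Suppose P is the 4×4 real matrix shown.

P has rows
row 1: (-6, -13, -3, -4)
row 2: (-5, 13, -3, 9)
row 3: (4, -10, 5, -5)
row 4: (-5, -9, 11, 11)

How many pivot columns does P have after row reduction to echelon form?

4

Row reduce to echelon form.
R2 ← R2 − (5/6)·R1: [0, 143/6, -1/2, 37/3]
R3 ← R3 + (2/3)·R1: [0, -56/3, 3, -23/3]
R4 ← R4 − (5/6)·R1: [0, 11/6, 27/2, 43/3]
R3 ← R3 + (112/143)·R2: [0, 0, 373/143, 285/143]
R4 ← R4 − (1/13)·R2: [0, 0, 176/13, 174/13]
R4 ← R4 − (1936/373)·R3: [0, 0, 0, 1134/373]
Echelon form has 4 nonzero rows, so rank(P) = 4.
Each nonzero row contributes one pivot column: 4 pivot columns.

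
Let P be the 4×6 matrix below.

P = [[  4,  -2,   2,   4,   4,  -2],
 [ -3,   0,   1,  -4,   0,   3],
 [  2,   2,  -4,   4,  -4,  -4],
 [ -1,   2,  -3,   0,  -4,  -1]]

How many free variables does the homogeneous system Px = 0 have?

4

Row reduce to echelon form.
R2 ← R2 + (3/4)·R1: [0, -3/2, 5/2, -1, 3, 3/2]
R3 ← R3 − (1/2)·R1: [0, 3, -5, 2, -6, -3]
R4 ← R4 + (1/4)·R1: [0, 3/2, -5/2, 1, -3, -3/2]
R3 ← R3 + (2)·R2: [0, 0, 0, 0, 0, 0]
R4 ← R4 + R2: [0, 0, 0, 0, 0, 0]
2 nonzero rows, so rank(P) = 2.
P has 6 columns; by rank–nullity, nullity = 6 − 2 = 4.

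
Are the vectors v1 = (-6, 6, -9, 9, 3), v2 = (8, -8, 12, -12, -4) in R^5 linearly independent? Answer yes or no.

no

Form the matrix with these vectors as rows and row reduce.
R2 ← R2 + (4/3)·R1: [0, 0, 0, 0, 0]
1 nonzero row, so the 2 vectors span a space of dimension 1.
Since 1 < 2, the vectors are linearly dependent.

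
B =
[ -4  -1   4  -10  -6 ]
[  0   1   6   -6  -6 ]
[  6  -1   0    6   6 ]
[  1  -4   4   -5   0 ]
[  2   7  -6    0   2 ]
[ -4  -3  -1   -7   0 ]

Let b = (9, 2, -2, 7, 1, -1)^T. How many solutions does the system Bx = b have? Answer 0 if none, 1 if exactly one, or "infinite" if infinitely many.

0

Row reduce the augmented matrix [B | b].
R3 ← R3 + (3/2)·R1: [0, -5/2, 6, -9, -3, 23/2]
R4 ← R4 + (1/4)·R1: [0, -17/4, 5, -15/2, -3/2, 37/4]
R5 ← R5 + (1/2)·R1: [0, 13/2, -4, -5, -1, 11/2]
R6 ← R6 − R1: [0, -2, -5, 3, 6, -10]
R3 ← R3 + (5/2)·R2: [0, 0, 21, -24, -18, 33/2]
R4 ← R4 + (17/4)·R2: [0, 0, 61/2, -33, -27, 71/4]
R5 ← R5 − (13/2)·R2: [0, 0, -43, 34, 38, -15/2]
R6 ← R6 + (2)·R2: [0, 0, 7, -9, -6, -6]
R4 ← R4 − (61/42)·R3: [0, 0, 0, 13/7, -6/7, -87/14]
R5 ← R5 + (43/21)·R3: [0, 0, 0, -106/7, 8/7, 184/7]
R6 ← R6 − (1/3)·R3: [0, 0, 0, -1, 0, -23/2]
R5 ← R5 + (106/13)·R4: [0, 0, 0, 0, -76/13, -317/13]
R6 ← R6 + (7/13)·R4: [0, 0, 0, 0, -6/13, -193/13]
R6 ← R6 − (3/38)·R5: [0, 0, 0, 0, 0, -491/38]
The echelon form has 6 nonzero rows; the last pivot sits in the augmented column, so rank(B) = 5 but rank([B|b]) = 6.
Since the ranks differ, the system is inconsistent.
It has no solutions.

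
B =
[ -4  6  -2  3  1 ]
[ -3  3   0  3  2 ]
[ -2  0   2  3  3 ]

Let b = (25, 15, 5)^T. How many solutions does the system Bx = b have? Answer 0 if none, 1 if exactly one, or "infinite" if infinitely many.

infinite

Row reduce the augmented matrix [B | b].
R2 ← R2 − (3/4)·R1: [0, -3/2, 3/2, 3/4, 5/4, -15/4]
R3 ← R3 − (1/2)·R1: [0, -3, 3, 3/2, 5/2, -15/2]
R3 ← R3 − (2)·R2: [0, 0, 0, 0, 0, 0]
The echelon form has 2 nonzero rows, and every pivot lies in the first 5 columns, so rank(B) = rank([B|b]) = 2.
The system is consistent.
rank = 2 < 5 unknowns, so there are infinitely many solutions.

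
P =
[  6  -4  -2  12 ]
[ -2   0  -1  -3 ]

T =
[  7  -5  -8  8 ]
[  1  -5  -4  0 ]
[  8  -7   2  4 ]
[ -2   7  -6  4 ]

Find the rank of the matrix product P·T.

2

First compute PT:
[[ -2,  88, -108,  88],
 [-16,  -4,  32, -32]]
Now row reduce the product.
R2 ← R2 − (8)·R1: [0, -708, 896, -736]
2 nonzero rows, so rank(PT) = 2.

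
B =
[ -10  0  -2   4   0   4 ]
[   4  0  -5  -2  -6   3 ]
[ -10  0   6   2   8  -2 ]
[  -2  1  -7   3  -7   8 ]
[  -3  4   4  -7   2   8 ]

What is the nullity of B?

2

Row reduce to echelon form.
R2 ← R2 + (2/5)·R1: [0, 0, -29/5, -2/5, -6, 23/5]
R3 ← R3 − R1: [0, 0, 8, -2, 8, -6]
R4 ← R4 − (1/5)·R1: [0, 1, -33/5, 11/5, -7, 36/5]
R5 ← R5 − (3/10)·R1: [0, 4, 23/5, -41/5, 2, 34/5]
Swap R2 ↔ R4
R5 ← R5 − (4)·R2: [0, 0, 31, -17, 30, -22]
R4 ← R4 + (29/40)·R3: [0, 0, 0, -37/20, -1/5, 1/4]
R5 ← R5 − (31/8)·R3: [0, 0, 0, -37/4, -1, 5/4]
R5 ← R5 − (5)·R4: [0, 0, 0, 0, 0, 0]
4 nonzero rows, so rank(B) = 4.
B has 6 columns; by rank–nullity, nullity = 6 − 4 = 2.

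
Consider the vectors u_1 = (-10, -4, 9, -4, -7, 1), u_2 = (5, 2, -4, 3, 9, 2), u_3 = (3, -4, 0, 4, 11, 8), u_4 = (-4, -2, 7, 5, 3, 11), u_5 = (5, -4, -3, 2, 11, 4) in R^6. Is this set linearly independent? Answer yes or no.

Form the matrix with these vectors as rows and row reduce.
R2 ← R2 + (1/2)·R1: [0, 0, 1/2, 1, 11/2, 5/2]
R3 ← R3 + (3/10)·R1: [0, -26/5, 27/10, 14/5, 89/10, 83/10]
R4 ← R4 − (2/5)·R1: [0, -2/5, 17/5, 33/5, 29/5, 53/5]
R5 ← R5 + (1/2)·R1: [0, -6, 3/2, 0, 15/2, 9/2]
Swap R2 ↔ R3
R4 ← R4 − (1/13)·R2: [0, 0, 83/26, 83/13, 133/26, 259/26]
R5 ← R5 − (15/13)·R2: [0, 0, -21/13, -42/13, -36/13, -66/13]
R4 ← R4 − (83/13)·R3: [0, 0, 0, 0, -30, -6]
R5 ← R5 + (42/13)·R3: [0, 0, 0, 0, 15, 3]
R5 ← R5 + (1/2)·R4: [0, 0, 0, 0, 0, 0]
4 nonzero rows, so the 5 vectors span a space of dimension 4.
Since 4 < 5, the vectors are linearly dependent.

no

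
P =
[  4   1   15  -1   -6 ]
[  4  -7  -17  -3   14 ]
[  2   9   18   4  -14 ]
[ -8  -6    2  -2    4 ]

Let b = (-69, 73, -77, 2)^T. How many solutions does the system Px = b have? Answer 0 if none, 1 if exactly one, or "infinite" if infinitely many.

Row reduce the augmented matrix [P | b].
R2 ← R2 − R1: [0, -8, -32, -2, 20, 142]
R3 ← R3 − (1/2)·R1: [0, 17/2, 21/2, 9/2, -11, -85/2]
R4 ← R4 + (2)·R1: [0, -4, 32, -4, -8, -136]
R3 ← R3 + (17/16)·R2: [0, 0, -47/2, 19/8, 41/4, 867/8]
R4 ← R4 − (1/2)·R2: [0, 0, 48, -3, -18, -207]
R4 ← R4 + (96/47)·R3: [0, 0, 0, 87/47, 138/47, 675/47]
The echelon form has 4 nonzero rows, and every pivot lies in the first 5 columns, so rank(P) = rank([P|b]) = 4.
The system is consistent.
rank = 4 < 5 unknowns, so there are infinitely many solutions.

infinite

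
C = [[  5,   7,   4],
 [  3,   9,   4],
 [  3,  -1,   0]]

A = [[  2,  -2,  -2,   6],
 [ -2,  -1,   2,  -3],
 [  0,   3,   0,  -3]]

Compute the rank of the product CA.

2

First compute CA:
[[ -4,  -5,   4,  -3],
 [-12,  -3,  12, -21],
 [  8,  -5,  -8,  21]]
Now row reduce the product.
R2 ← R2 − (3)·R1: [0, 12, 0, -12]
R3 ← R3 + (2)·R1: [0, -15, 0, 15]
R3 ← R3 + (5/4)·R2: [0, 0, 0, 0]
2 nonzero rows, so rank(CA) = 2.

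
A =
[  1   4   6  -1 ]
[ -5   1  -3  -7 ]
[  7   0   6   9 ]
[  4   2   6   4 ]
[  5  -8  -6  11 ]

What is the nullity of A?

2

Row reduce to echelon form.
R2 ← R2 + (5)·R1: [0, 21, 27, -12]
R3 ← R3 − (7)·R1: [0, -28, -36, 16]
R4 ← R4 − (4)·R1: [0, -14, -18, 8]
R5 ← R5 − (5)·R1: [0, -28, -36, 16]
R3 ← R3 + (4/3)·R2: [0, 0, 0, 0]
R4 ← R4 + (2/3)·R2: [0, 0, 0, 0]
R5 ← R5 + (4/3)·R2: [0, 0, 0, 0]
2 nonzero rows, so rank(A) = 2.
A has 4 columns; by rank–nullity, nullity = 4 − 2 = 2.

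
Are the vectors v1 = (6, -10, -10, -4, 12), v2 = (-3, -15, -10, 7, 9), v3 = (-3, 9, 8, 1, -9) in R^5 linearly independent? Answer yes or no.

no

Form the matrix with these vectors as rows and row reduce.
R2 ← R2 + (1/2)·R1: [0, -20, -15, 5, 15]
R3 ← R3 + (1/2)·R1: [0, 4, 3, -1, -3]
R3 ← R3 + (1/5)·R2: [0, 0, 0, 0, 0]
2 nonzero rows, so the 3 vectors span a space of dimension 2.
Since 2 < 3, the vectors are linearly dependent.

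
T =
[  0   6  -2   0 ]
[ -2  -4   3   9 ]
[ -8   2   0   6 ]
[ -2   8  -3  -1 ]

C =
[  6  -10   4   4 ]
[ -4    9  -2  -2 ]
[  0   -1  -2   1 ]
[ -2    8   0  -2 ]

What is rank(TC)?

First compute TC:
[[-24,  56,  -8, -14],
 [-14,  53,  -6, -15],
 [-68, 146, -36, -48],
 [-42,  87, -18, -25]]
Now row reduce the product.
R2 ← R2 − (7/12)·R1: [0, 61/3, -4/3, -41/6]
R3 ← R3 − (17/6)·R1: [0, -38/3, -40/3, -25/3]
R4 ← R4 − (7/4)·R1: [0, -11, -4, -1/2]
R3 ← R3 + (38/61)·R2: [0, 0, -864/61, -768/61]
R4 ← R4 + (33/61)·R2: [0, 0, -288/61, -256/61]
R4 ← R4 − (1/3)·R3: [0, 0, 0, 0]
3 nonzero rows, so rank(TC) = 3.

3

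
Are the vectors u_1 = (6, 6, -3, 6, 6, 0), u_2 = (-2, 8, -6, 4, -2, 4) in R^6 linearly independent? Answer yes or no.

yes

Form the matrix with these vectors as rows and row reduce.
R2 ← R2 + (1/3)·R1: [0, 10, -7, 6, 0, 4]
2 nonzero rows, so the 2 vectors span a space of dimension 2.
Since 2 = 2, the vectors are linearly independent.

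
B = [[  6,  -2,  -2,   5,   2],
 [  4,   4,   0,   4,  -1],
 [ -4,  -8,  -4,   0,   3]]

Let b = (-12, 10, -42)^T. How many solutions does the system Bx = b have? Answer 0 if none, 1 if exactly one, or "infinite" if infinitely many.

Row reduce the augmented matrix [B | b].
R2 ← R2 − (2/3)·R1: [0, 16/3, 4/3, 2/3, -7/3, 18]
R3 ← R3 + (2/3)·R1: [0, -28/3, -16/3, 10/3, 13/3, -50]
R3 ← R3 + (7/4)·R2: [0, 0, -3, 9/2, 1/4, -37/2]
The echelon form has 3 nonzero rows, and every pivot lies in the first 5 columns, so rank(B) = rank([B|b]) = 3.
The system is consistent.
rank = 3 < 5 unknowns, so there are infinitely many solutions.

infinite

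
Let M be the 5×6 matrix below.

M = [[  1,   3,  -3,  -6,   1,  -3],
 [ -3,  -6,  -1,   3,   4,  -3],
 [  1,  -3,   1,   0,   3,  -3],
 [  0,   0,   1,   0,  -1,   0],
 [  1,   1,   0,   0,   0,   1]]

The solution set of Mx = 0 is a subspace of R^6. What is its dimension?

2

Row reduce to echelon form.
R2 ← R2 + (3)·R1: [0, 3, -10, -15, 7, -12]
R3 ← R3 − R1: [0, -6, 4, 6, 2, 0]
R5 ← R5 − R1: [0, -2, 3, 6, -1, 4]
R3 ← R3 + (2)·R2: [0, 0, -16, -24, 16, -24]
R5 ← R5 + (2/3)·R2: [0, 0, -11/3, -4, 11/3, -4]
R4 ← R4 + (1/16)·R3: [0, 0, 0, -3/2, 0, -3/2]
R5 ← R5 − (11/48)·R3: [0, 0, 0, 3/2, 0, 3/2]
R5 ← R5 + R4: [0, 0, 0, 0, 0, 0]
4 nonzero rows, so rank(M) = 4.
M has 6 columns; by rank–nullity, nullity = 6 − 4 = 2.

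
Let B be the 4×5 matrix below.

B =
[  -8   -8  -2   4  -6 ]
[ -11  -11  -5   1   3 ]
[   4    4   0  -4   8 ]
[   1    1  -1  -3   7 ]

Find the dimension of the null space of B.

Row reduce to echelon form.
R2 ← R2 − (11/8)·R1: [0, 0, -9/4, -9/2, 45/4]
R3 ← R3 + (1/2)·R1: [0, 0, -1, -2, 5]
R4 ← R4 + (1/8)·R1: [0, 0, -5/4, -5/2, 25/4]
R3 ← R3 − (4/9)·R2: [0, 0, 0, 0, 0]
R4 ← R4 − (5/9)·R2: [0, 0, 0, 0, 0]
2 nonzero rows, so rank(B) = 2.
B has 5 columns; by rank–nullity, nullity = 5 − 2 = 3.

3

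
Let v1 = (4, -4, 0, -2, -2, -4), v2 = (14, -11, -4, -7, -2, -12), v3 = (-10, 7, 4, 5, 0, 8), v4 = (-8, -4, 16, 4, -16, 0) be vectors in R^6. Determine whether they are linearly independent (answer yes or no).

no

Form the matrix with these vectors as rows and row reduce.
R2 ← R2 − (7/2)·R1: [0, 3, -4, 0, 5, 2]
R3 ← R3 + (5/2)·R1: [0, -3, 4, 0, -5, -2]
R4 ← R4 + (2)·R1: [0, -12, 16, 0, -20, -8]
R3 ← R3 + R2: [0, 0, 0, 0, 0, 0]
R4 ← R4 + (4)·R2: [0, 0, 0, 0, 0, 0]
2 nonzero rows, so the 4 vectors span a space of dimension 2.
Since 2 < 4, the vectors are linearly dependent.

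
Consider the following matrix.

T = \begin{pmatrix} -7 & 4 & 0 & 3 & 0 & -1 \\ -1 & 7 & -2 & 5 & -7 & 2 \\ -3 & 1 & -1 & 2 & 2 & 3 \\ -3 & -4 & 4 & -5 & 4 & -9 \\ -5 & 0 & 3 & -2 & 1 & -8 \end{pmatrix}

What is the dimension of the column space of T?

Row reduce to echelon form.
R2 ← R2 − (1/7)·R1: [0, 45/7, -2, 32/7, -7, 15/7]
R3 ← R3 − (3/7)·R1: [0, -5/7, -1, 5/7, 2, 24/7]
R4 ← R4 − (3/7)·R1: [0, -40/7, 4, -44/7, 4, -60/7]
R5 ← R5 − (5/7)·R1: [0, -20/7, 3, -29/7, 1, -51/7]
R3 ← R3 + (1/9)·R2: [0, 0, -11/9, 11/9, 11/9, 11/3]
R4 ← R4 + (8/9)·R2: [0, 0, 20/9, -20/9, -20/9, -20/3]
R5 ← R5 + (4/9)·R2: [0, 0, 19/9, -19/9, -19/9, -19/3]
R4 ← R4 + (20/11)·R3: [0, 0, 0, 0, 0, 0]
R5 ← R5 + (19/11)·R3: [0, 0, 0, 0, 0, 0]
Echelon form has 3 nonzero rows, so rank(T) = 3.
The column space has dimension equal to the rank: 3.

3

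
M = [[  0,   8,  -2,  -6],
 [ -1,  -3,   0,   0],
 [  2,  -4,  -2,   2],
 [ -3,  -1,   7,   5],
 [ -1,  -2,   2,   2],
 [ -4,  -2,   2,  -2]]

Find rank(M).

Row reduce to echelon form.
Swap R1 ↔ R2
R3 ← R3 + (2)·R1: [0, -10, -2, 2]
R4 ← R4 − (3)·R1: [0, 8, 7, 5]
R5 ← R5 − R1: [0, 1, 2, 2]
R6 ← R6 − (4)·R1: [0, 10, 2, -2]
R3 ← R3 + (5/4)·R2: [0, 0, -9/2, -11/2]
R4 ← R4 − R2: [0, 0, 9, 11]
R5 ← R5 − (1/8)·R2: [0, 0, 9/4, 11/4]
R6 ← R6 − (5/4)·R2: [0, 0, 9/2, 11/2]
R4 ← R4 + (2)·R3: [0, 0, 0, 0]
R5 ← R5 + (1/2)·R3: [0, 0, 0, 0]
R6 ← R6 + R3: [0, 0, 0, 0]
Echelon form has 3 nonzero rows, so rank(M) = 3.

3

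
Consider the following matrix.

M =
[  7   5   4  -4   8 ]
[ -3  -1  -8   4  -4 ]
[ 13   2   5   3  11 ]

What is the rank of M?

3

Row reduce to echelon form.
R2 ← R2 + (3/7)·R1: [0, 8/7, -44/7, 16/7, -4/7]
R3 ← R3 − (13/7)·R1: [0, -51/7, -17/7, 73/7, -27/7]
R3 ← R3 + (51/8)·R2: [0, 0, -85/2, 25, -15/2]
Echelon form has 3 nonzero rows, so rank(M) = 3.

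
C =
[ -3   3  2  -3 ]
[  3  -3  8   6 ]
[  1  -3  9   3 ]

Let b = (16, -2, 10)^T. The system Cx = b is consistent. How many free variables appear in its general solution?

Row reduce the augmented matrix [C | b].
R2 ← R2 + R1: [0, 0, 10, 3, 14]
R3 ← R3 + (1/3)·R1: [0, -2, 29/3, 2, 46/3]
Swap R2 ↔ R3
The echelon form has 3 nonzero rows, and every pivot lies in the first 4 columns, so rank(C) = rank([C|b]) = 3.
The system is consistent.
Free variables = (unknowns) − (rank) = 4 − 3 = 1.

1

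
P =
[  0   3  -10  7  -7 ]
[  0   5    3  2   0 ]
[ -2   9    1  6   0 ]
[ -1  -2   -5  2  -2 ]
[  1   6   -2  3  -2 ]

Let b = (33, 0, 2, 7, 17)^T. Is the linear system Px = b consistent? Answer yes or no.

yes

Row reduce the augmented matrix [P | b].
Swap R1 ↔ R3
R4 ← R4 − (1/2)·R1: [0, -13/2, -11/2, -1, -2, 6]
R5 ← R5 + (1/2)·R1: [0, 21/2, -3/2, 6, -2, 18]
R3 ← R3 − (3/5)·R2: [0, 0, -59/5, 29/5, -7, 33]
R4 ← R4 + (13/10)·R2: [0, 0, -8/5, 8/5, -2, 6]
R5 ← R5 − (21/10)·R2: [0, 0, -39/5, 9/5, -2, 18]
R4 ← R4 − (8/59)·R3: [0, 0, 0, 48/59, -62/59, 90/59]
R5 ← R5 − (39/59)·R3: [0, 0, 0, -120/59, 155/59, -225/59]
R5 ← R5 + (5/2)·R4: [0, 0, 0, 0, 0, 0]
The echelon form has 4 nonzero rows, and every pivot lies in the first 5 columns, so rank(P) = rank([P|b]) = 4.
The system is consistent.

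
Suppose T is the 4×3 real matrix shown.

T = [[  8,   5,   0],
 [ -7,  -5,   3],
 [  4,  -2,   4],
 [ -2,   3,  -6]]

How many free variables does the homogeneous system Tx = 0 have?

Row reduce to echelon form.
R2 ← R2 + (7/8)·R1: [0, -5/8, 3]
R3 ← R3 − (1/2)·R1: [0, -9/2, 4]
R4 ← R4 + (1/4)·R1: [0, 17/4, -6]
R3 ← R3 − (36/5)·R2: [0, 0, -88/5]
R4 ← R4 + (34/5)·R2: [0, 0, 72/5]
R4 ← R4 + (9/11)·R3: [0, 0, 0]
3 nonzero rows, so rank(T) = 3.
T has 3 columns; by rank–nullity, nullity = 3 − 3 = 0.

0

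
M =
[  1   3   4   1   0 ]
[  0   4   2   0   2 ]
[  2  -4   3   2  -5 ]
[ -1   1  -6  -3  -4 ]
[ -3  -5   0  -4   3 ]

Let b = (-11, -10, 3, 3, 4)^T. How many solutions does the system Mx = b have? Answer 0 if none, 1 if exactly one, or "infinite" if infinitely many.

Row reduce the augmented matrix [M | b].
R3 ← R3 − (2)·R1: [0, -10, -5, 0, -5, 25]
R4 ← R4 + R1: [0, 4, -2, -2, -4, -8]
R5 ← R5 + (3)·R1: [0, 4, 12, -1, 3, -29]
R3 ← R3 + (5/2)·R2: [0, 0, 0, 0, 0, 0]
R4 ← R4 − R2: [0, 0, -4, -2, -6, 2]
R5 ← R5 − R2: [0, 0, 10, -1, 1, -19]
Swap R3 ↔ R4
R5 ← R5 + (5/2)·R3: [0, 0, 0, -6, -14, -14]
Swap R4 ↔ R5
The echelon form has 4 nonzero rows, and every pivot lies in the first 5 columns, so rank(M) = rank([M|b]) = 4.
The system is consistent.
rank = 4 < 5 unknowns, so there are infinitely many solutions.

infinite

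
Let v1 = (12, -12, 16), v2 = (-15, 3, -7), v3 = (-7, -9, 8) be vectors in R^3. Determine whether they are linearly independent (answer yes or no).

no

Form the matrix with these vectors as rows and row reduce.
R2 ← R2 + (5/4)·R1: [0, -12, 13]
R3 ← R3 + (7/12)·R1: [0, -16, 52/3]
R3 ← R3 − (4/3)·R2: [0, 0, 0]
2 nonzero rows, so the 3 vectors span a space of dimension 2.
Since 2 < 3, the vectors are linearly dependent.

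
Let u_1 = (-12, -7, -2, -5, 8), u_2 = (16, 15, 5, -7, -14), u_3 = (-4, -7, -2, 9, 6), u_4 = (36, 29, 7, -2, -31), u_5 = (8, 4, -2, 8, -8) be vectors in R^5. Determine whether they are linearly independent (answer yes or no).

Form the matrix with these vectors as rows and row reduce.
R2 ← R2 + (4/3)·R1: [0, 17/3, 7/3, -41/3, -10/3]
R3 ← R3 − (1/3)·R1: [0, -14/3, -4/3, 32/3, 10/3]
R4 ← R4 + (3)·R1: [0, 8, 1, -17, -7]
R5 ← R5 + (2/3)·R1: [0, -2/3, -10/3, 14/3, -8/3]
R3 ← R3 + (14/17)·R2: [0, 0, 10/17, -10/17, 10/17]
R4 ← R4 − (24/17)·R2: [0, 0, -39/17, 39/17, -39/17]
R5 ← R5 + (2/17)·R2: [0, 0, -52/17, 52/17, -52/17]
R4 ← R4 + (39/10)·R3: [0, 0, 0, 0, 0]
R5 ← R5 + (26/5)·R3: [0, 0, 0, 0, 0]
3 nonzero rows, so the 5 vectors span a space of dimension 3.
Since 3 < 5, the vectors are linearly dependent.

no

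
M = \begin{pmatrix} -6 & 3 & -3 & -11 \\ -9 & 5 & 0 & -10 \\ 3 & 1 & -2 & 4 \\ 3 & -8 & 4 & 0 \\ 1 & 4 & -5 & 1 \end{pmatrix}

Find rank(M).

4

Row reduce to echelon form.
R2 ← R2 − (3/2)·R1: [0, 1/2, 9/2, 13/2]
R3 ← R3 + (1/2)·R1: [0, 5/2, -7/2, -3/2]
R4 ← R4 + (1/2)·R1: [0, -13/2, 5/2, -11/2]
R5 ← R5 + (1/6)·R1: [0, 9/2, -11/2, -5/6]
R3 ← R3 − (5)·R2: [0, 0, -26, -34]
R4 ← R4 + (13)·R2: [0, 0, 61, 79]
R5 ← R5 − (9)·R2: [0, 0, -46, -178/3]
R4 ← R4 + (61/26)·R3: [0, 0, 0, -10/13]
R5 ← R5 − (23/13)·R3: [0, 0, 0, 32/39]
R5 ← R5 + (16/15)·R4: [0, 0, 0, 0]
Echelon form has 4 nonzero rows, so rank(M) = 4.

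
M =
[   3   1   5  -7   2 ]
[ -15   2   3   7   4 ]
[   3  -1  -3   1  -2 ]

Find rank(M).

Row reduce to echelon form.
R2 ← R2 + (5)·R1: [0, 7, 28, -28, 14]
R3 ← R3 − R1: [0, -2, -8, 8, -4]
R3 ← R3 + (2/7)·R2: [0, 0, 0, 0, 0]
Echelon form has 2 nonzero rows, so rank(M) = 2.

2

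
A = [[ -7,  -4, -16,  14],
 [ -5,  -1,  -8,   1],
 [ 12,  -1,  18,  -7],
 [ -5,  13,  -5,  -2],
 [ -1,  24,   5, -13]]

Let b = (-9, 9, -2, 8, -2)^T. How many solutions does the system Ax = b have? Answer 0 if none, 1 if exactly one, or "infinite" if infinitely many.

Row reduce the augmented matrix [A | b].
R2 ← R2 − (5/7)·R1: [0, 13/7, 24/7, -9, 108/7]
R3 ← R3 + (12/7)·R1: [0, -55/7, -66/7, 17, -122/7]
R4 ← R4 − (5/7)·R1: [0, 111/7, 45/7, -12, 101/7]
R5 ← R5 − (1/7)·R1: [0, 172/7, 51/7, -15, -5/7]
R3 ← R3 + (55/13)·R2: [0, 0, 66/13, -274/13, 622/13]
R4 ← R4 − (111/13)·R2: [0, 0, -297/13, 843/13, -1525/13]
R5 ← R5 − (172/13)·R2: [0, 0, -495/13, 1353/13, -2663/13]
R4 ← R4 + (9/2)·R3: [0, 0, 0, -30, 98]
R5 ← R5 + (15/2)·R3: [0, 0, 0, -54, 154]
R5 ← R5 − (9/5)·R4: [0, 0, 0, 0, -112/5]
The echelon form has 5 nonzero rows; the last pivot sits in the augmented column, so rank(A) = 4 but rank([A|b]) = 5.
Since the ranks differ, the system is inconsistent.
It has no solutions.

0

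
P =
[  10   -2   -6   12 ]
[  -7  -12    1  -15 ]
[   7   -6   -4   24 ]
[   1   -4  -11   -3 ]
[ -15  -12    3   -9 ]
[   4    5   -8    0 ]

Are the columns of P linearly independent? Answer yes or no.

yes

Row reduce P to echelon form.
R2 ← R2 + (7/10)·R1: [0, -67/5, -16/5, -33/5]
R3 ← R3 − (7/10)·R1: [0, -23/5, 1/5, 78/5]
R4 ← R4 − (1/10)·R1: [0, -19/5, -52/5, -21/5]
R5 ← R5 + (3/2)·R1: [0, -15, -6, 9]
R6 ← R6 − (2/5)·R1: [0, 29/5, -28/5, -24/5]
R3 ← R3 − (23/67)·R2: [0, 0, 87/67, 1197/67]
R4 ← R4 − (19/67)·R2: [0, 0, -636/67, -156/67]
R5 ← R5 − (75/67)·R2: [0, 0, -162/67, 1098/67]
R6 ← R6 + (29/67)·R2: [0, 0, -468/67, -513/67]
R4 ← R4 + (212/29)·R3: [0, 0, 0, 3720/29]
R5 ← R5 + (54/29)·R3: [0, 0, 0, 1440/29]
R6 ← R6 + (156/29)·R3: [0, 0, 0, 2565/29]
R5 ← R5 − (12/31)·R4: [0, 0, 0, 0]
R6 ← R6 − (171/248)·R4: [0, 0, 0, 0]
4 pivots among 4 columns.
Every column is a pivot column, so the columns are linearly independent.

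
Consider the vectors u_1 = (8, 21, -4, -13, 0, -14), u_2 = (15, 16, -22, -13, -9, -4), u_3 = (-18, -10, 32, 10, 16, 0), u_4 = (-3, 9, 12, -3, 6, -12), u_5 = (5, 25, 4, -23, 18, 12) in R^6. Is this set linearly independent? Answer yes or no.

no

Form the matrix with these vectors as rows and row reduce.
R2 ← R2 − (15/8)·R1: [0, -187/8, -29/2, 91/8, -9, 89/4]
R3 ← R3 + (9/4)·R1: [0, 149/4, 23, -77/4, 16, -63/2]
R4 ← R4 + (3/8)·R1: [0, 135/8, 21/2, -63/8, 6, -69/4]
R5 ← R5 − (5/8)·R1: [0, 95/8, 13/2, -119/8, 18, 83/4]
R3 ← R3 + (298/187)·R2: [0, 0, -20/187, -210/187, 310/187, 740/187]
R4 ← R4 + (135/187)·R2: [0, 0, 6/187, 63/187, -93/187, -222/187]
R5 ← R5 + (95/187)·R2: [0, 0, -162/187, -1701/187, 2511/187, 5994/187]
R4 ← R4 + (3/10)·R3: [0, 0, 0, 0, 0, 0]
R5 ← R5 − (81/10)·R3: [0, 0, 0, 0, 0, 0]
3 nonzero rows, so the 5 vectors span a space of dimension 3.
Since 3 < 5, the vectors are linearly dependent.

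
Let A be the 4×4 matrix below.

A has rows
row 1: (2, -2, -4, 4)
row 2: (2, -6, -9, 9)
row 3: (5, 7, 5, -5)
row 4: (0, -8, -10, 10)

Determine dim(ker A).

Row reduce to echelon form.
R2 ← R2 − R1: [0, -4, -5, 5]
R3 ← R3 − (5/2)·R1: [0, 12, 15, -15]
R3 ← R3 + (3)·R2: [0, 0, 0, 0]
R4 ← R4 − (2)·R2: [0, 0, 0, 0]
2 nonzero rows, so rank(A) = 2.
A has 4 columns; by rank–nullity, nullity = 4 − 2 = 2.

2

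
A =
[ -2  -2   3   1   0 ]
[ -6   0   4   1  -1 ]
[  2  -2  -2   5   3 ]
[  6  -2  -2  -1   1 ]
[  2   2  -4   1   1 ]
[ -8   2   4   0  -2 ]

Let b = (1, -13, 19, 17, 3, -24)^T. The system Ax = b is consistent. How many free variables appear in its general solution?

Row reduce the augmented matrix [A | b].
R2 ← R2 − (3)·R1: [0, 6, -5, -2, -1, -16]
R3 ← R3 + R1: [0, -4, 1, 6, 3, 20]
R4 ← R4 + (3)·R1: [0, -8, 7, 2, 1, 20]
R5 ← R5 + R1: [0, 0, -1, 2, 1, 4]
R6 ← R6 − (4)·R1: [0, 10, -8, -4, -2, -28]
R3 ← R3 + (2/3)·R2: [0, 0, -7/3, 14/3, 7/3, 28/3]
R4 ← R4 + (4/3)·R2: [0, 0, 1/3, -2/3, -1/3, -4/3]
R6 ← R6 − (5/3)·R2: [0, 0, 1/3, -2/3, -1/3, -4/3]
R4 ← R4 + (1/7)·R3: [0, 0, 0, 0, 0, 0]
R5 ← R5 − (3/7)·R3: [0, 0, 0, 0, 0, 0]
R6 ← R6 + (1/7)·R3: [0, 0, 0, 0, 0, 0]
The echelon form has 3 nonzero rows, and every pivot lies in the first 5 columns, so rank(A) = rank([A|b]) = 3.
The system is consistent.
Free variables = (unknowns) − (rank) = 5 − 3 = 2.

2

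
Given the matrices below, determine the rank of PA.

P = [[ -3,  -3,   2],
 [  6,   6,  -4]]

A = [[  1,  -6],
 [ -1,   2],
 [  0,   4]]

First compute PA:
[[  0,  20],
 [  0, -40]]
Now row reduce the product.
R2 ← R2 + (2)·R1: [0, 0]
1 nonzero row, so rank(PA) = 1.

1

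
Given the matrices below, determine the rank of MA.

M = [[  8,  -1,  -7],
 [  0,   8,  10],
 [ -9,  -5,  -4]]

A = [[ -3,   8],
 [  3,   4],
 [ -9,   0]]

2

First compute MA:
[[ 36,  60],
 [-66,  32],
 [ 48, -92]]
Now row reduce the product.
R2 ← R2 + (11/6)·R1: [0, 142]
R3 ← R3 − (4/3)·R1: [0, -172]
R3 ← R3 + (86/71)·R2: [0, 0]
2 nonzero rows, so rank(MA) = 2.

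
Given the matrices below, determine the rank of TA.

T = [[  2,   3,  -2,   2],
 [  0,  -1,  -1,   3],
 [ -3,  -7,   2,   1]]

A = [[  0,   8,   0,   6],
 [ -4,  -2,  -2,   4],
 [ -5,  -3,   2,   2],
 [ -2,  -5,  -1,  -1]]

3

First compute TA:
[[ -6,   6, -12,  18],
 [  3, -10,  -3,  -9],
 [ 16, -21,  17, -43]]
Now row reduce the product.
R2 ← R2 + (1/2)·R1: [0, -7, -9, 0]
R3 ← R3 + (8/3)·R1: [0, -5, -15, 5]
R3 ← R3 − (5/7)·R2: [0, 0, -60/7, 5]
3 nonzero rows, so rank(TA) = 3.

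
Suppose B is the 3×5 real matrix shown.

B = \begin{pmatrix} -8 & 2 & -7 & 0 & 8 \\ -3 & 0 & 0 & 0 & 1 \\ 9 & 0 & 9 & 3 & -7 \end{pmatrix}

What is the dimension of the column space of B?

3

Row reduce to echelon form.
R2 ← R2 − (3/8)·R1: [0, -3/4, 21/8, 0, -2]
R3 ← R3 + (9/8)·R1: [0, 9/4, 9/8, 3, 2]
R3 ← R3 + (3)·R2: [0, 0, 9, 3, -4]
Echelon form has 3 nonzero rows, so rank(B) = 3.
The column space has dimension equal to the rank: 3.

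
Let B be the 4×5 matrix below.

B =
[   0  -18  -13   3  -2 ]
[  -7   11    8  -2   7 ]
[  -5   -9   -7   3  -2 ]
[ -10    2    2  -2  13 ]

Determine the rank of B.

Row reduce to echelon form.
Swap R1 ↔ R2
R3 ← R3 − (5/7)·R1: [0, -118/7, -89/7, 31/7, -7]
R4 ← R4 − (10/7)·R1: [0, -96/7, -66/7, 6/7, 3]
R3 ← R3 − (59/63)·R2: [0, 0, -34/63, 34/21, -323/63]
R4 ← R4 − (16/21)·R2: [0, 0, 10/21, -10/7, 95/21]
R4 ← R4 + (15/17)·R3: [0, 0, 0, 0, 0]
Echelon form has 3 nonzero rows, so rank(B) = 3.

3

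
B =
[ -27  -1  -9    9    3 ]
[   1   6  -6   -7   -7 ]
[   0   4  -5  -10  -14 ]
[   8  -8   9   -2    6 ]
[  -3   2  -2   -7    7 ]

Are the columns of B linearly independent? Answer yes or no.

Row reduce B to echelon form.
R2 ← R2 + (1/27)·R1: [0, 161/27, -19/3, -20/3, -62/9]
R4 ← R4 + (8/27)·R1: [0, -224/27, 19/3, 2/3, 62/9]
R5 ← R5 − (1/9)·R1: [0, 19/9, -1, -8, 20/3]
R3 ← R3 − (108/161)·R2: [0, 0, -121/161, -890/161, -1510/161]
R4 ← R4 + (32/23)·R2: [0, 0, -57/23, -198/23, -62/23]
R5 ← R5 − (57/161)·R2: [0, 0, 200/161, -908/161, 1466/161]
R4 ← R4 − (399/121)·R3: [0, 0, 0, 1164/121, 3416/121]
R5 ← R5 + (200/121)·R3: [0, 0, 0, -1788/121, -774/121]
R5 ← R5 + (149/97)·R4: [0, 0, 0, 0, 3586/97]
5 pivots among 5 columns.
Every column is a pivot column, so the columns are linearly independent.

yes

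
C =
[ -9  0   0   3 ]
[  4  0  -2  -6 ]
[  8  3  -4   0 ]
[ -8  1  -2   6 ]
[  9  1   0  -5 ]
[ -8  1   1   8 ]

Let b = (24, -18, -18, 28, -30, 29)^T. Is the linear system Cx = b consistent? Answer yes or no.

yes

Row reduce the augmented matrix [C | b].
R2 ← R2 + (4/9)·R1: [0, 0, -2, -14/3, -22/3]
R3 ← R3 + (8/9)·R1: [0, 3, -4, 8/3, 10/3]
R4 ← R4 − (8/9)·R1: [0, 1, -2, 10/3, 20/3]
R5 ← R5 + R1: [0, 1, 0, -2, -6]
R6 ← R6 − (8/9)·R1: [0, 1, 1, 16/3, 23/3]
Swap R2 ↔ R3
R4 ← R4 − (1/3)·R2: [0, 0, -2/3, 22/9, 50/9]
R5 ← R5 − (1/3)·R2: [0, 0, 4/3, -26/9, -64/9]
R6 ← R6 − (1/3)·R2: [0, 0, 7/3, 40/9, 59/9]
R4 ← R4 − (1/3)·R3: [0, 0, 0, 4, 8]
R5 ← R5 + (2/3)·R3: [0, 0, 0, -6, -12]
R6 ← R6 + (7/6)·R3: [0, 0, 0, -1, -2]
R5 ← R5 + (3/2)·R4: [0, 0, 0, 0, 0]
R6 ← R6 + (1/4)·R4: [0, 0, 0, 0, 0]
The echelon form has 4 nonzero rows, and every pivot lies in the first 4 columns, so rank(C) = rank([C|b]) = 4.
The system is consistent.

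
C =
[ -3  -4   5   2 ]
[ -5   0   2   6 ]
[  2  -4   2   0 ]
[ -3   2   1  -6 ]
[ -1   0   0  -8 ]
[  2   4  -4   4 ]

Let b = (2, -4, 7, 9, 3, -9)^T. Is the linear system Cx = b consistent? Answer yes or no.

no

Row reduce the augmented matrix [C | b].
R2 ← R2 − (5/3)·R1: [0, 20/3, -19/3, 8/3, -22/3]
R3 ← R3 + (2/3)·R1: [0, -20/3, 16/3, 4/3, 25/3]
R4 ← R4 − R1: [0, 6, -4, -8, 7]
R5 ← R5 − (1/3)·R1: [0, 4/3, -5/3, -26/3, 7/3]
R6 ← R6 + (2/3)·R1: [0, 4/3, -2/3, 16/3, -23/3]
R3 ← R3 + R2: [0, 0, -1, 4, 1]
R4 ← R4 − (9/10)·R2: [0, 0, 17/10, -52/5, 68/5]
R5 ← R5 − (1/5)·R2: [0, 0, -2/5, -46/5, 19/5]
R6 ← R6 − (1/5)·R2: [0, 0, 3/5, 24/5, -31/5]
R4 ← R4 + (17/10)·R3: [0, 0, 0, -18/5, 153/10]
R5 ← R5 − (2/5)·R3: [0, 0, 0, -54/5, 17/5]
R6 ← R6 + (3/5)·R3: [0, 0, 0, 36/5, -28/5]
R5 ← R5 − (3)·R4: [0, 0, 0, 0, -85/2]
R6 ← R6 + (2)·R4: [0, 0, 0, 0, 25]
R6 ← R6 + (10/17)·R5: [0, 0, 0, 0, 0]
The echelon form has 5 nonzero rows; the last pivot sits in the augmented column, so rank(C) = 4 but rank([C|b]) = 5.
Since the ranks differ, the system is inconsistent.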